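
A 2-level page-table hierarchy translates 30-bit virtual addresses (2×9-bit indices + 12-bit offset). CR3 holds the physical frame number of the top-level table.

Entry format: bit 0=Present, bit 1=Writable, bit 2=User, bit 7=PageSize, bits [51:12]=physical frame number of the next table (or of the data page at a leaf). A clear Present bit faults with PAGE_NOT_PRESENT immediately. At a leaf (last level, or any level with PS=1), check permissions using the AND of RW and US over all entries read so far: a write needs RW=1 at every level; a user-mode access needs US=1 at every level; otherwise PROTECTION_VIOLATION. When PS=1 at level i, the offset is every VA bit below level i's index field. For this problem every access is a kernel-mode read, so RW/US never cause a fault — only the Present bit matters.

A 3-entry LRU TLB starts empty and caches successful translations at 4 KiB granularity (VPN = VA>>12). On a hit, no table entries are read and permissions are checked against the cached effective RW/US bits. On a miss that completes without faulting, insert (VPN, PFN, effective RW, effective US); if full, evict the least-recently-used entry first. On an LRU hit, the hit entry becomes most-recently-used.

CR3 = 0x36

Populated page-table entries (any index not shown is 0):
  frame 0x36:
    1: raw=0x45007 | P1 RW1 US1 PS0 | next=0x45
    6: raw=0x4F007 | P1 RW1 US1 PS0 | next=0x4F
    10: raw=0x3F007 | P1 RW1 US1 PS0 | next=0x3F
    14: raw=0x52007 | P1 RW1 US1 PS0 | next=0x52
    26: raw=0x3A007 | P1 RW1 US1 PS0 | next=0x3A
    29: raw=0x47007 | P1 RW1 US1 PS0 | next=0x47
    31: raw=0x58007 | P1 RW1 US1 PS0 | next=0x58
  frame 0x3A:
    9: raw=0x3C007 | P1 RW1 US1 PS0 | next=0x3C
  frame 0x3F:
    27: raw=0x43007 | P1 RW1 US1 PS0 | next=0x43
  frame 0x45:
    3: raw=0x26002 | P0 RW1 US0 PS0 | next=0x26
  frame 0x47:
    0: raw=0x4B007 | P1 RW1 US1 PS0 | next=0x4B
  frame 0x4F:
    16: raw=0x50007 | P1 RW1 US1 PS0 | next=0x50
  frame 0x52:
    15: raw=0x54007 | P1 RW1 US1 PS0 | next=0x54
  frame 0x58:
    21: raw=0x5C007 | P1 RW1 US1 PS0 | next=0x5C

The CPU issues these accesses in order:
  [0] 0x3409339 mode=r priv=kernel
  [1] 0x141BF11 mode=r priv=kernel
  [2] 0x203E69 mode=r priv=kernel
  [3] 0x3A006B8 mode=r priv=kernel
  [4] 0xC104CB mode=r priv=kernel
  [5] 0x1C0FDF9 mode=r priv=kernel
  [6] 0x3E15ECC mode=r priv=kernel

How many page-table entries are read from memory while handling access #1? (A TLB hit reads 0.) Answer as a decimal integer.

Per-access translation:
#0 VA=0x3409339 (r,kernel):
  L0: frame=0x36 idx=26 entry=0x3A007 [P=1 RW=1 US=1 PS=0]
  L1: frame=0x3A idx=9 entry=0x3C007 [P=1 RW=1 US=1 PS=0]
  → PA=0x3C339  (2 entries read)
#1 VA=0x141BF11 (r,kernel):
  L0: frame=0x36 idx=10 entry=0x3F007 [P=1 RW=1 US=1 PS=0]
  L1: frame=0x3F idx=27 entry=0x43007 [P=1 RW=1 US=1 PS=0]
  → PA=0x43F11  (2 entries read)
#2 VA=0x203E69 (r,kernel):
  L0: frame=0x36 idx=1 entry=0x45007 [P=1 RW=1 US=1 PS=0]
  L1: frame=0x45 idx=3 entry=0x26002 [P=0 RW=1 US=0 PS=0]
  ✗ PAGE_NOT_PRESENT  [2 reads]
#3 VA=0x3A006B8 (r,kernel):
  L0: frame=0x36 idx=29 entry=0x47007 [P=1 RW=1 US=1 PS=0]
  L1: frame=0x47 idx=0 entry=0x4B007 [P=1 RW=1 US=1 PS=0]
  → PA=0x4B6B8  (2 entries read)
#4 VA=0xC104CB (r,kernel):
  L0: frame=0x36 idx=6 entry=0x4F007 [P=1 RW=1 US=1 PS=0]
  L1: frame=0x4F idx=16 entry=0x50007 [P=1 RW=1 US=1 PS=0]
  → PA=0x504CB  (2 entries read)
#5 VA=0x1C0FDF9 (r,kernel):
  L0: frame=0x36 idx=14 entry=0x52007 [P=1 RW=1 US=1 PS=0]
  L1: frame=0x52 idx=15 entry=0x54007 [P=1 RW=1 US=1 PS=0]
  → PA=0x54DF9  (2 entries read)
#6 VA=0x3E15ECC (r,kernel):
  L0: frame=0x36 idx=31 entry=0x58007 [P=1 RW=1 US=1 PS=0]
  L1: frame=0x58 idx=21 entry=0x5C007 [P=1 RW=1 US=1 PS=0]
  → PA=0x5CECC  (2 entries read)

Entries read for #1: 2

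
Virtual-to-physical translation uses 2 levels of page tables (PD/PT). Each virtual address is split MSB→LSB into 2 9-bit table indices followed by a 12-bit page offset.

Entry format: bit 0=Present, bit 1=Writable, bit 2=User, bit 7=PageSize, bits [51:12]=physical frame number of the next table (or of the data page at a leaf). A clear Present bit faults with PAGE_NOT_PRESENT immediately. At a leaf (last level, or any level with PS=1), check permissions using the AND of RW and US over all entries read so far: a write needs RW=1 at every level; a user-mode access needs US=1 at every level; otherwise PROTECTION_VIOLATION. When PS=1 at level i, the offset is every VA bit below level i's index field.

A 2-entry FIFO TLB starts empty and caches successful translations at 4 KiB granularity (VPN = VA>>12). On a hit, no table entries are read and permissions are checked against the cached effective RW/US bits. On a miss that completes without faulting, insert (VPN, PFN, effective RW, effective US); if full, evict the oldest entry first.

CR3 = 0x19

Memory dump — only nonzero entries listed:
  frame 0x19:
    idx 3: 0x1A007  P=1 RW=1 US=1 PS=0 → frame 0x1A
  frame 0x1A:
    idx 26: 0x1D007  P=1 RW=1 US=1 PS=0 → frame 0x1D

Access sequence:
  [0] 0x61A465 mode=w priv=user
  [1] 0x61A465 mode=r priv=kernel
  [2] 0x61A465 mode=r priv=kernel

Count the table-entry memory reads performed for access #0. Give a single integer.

Per-access translation:
#0 VA=0x61A465 (w,user):
  lvl0: tbl 0x19, slot 3 ⇒ 0x1A007 (P1/RW1/US1/PS0)
  lvl1: tbl 0x1A, slot 26 ⇒ 0x1D007 (P1/RW1/US1/PS0)
  → PA=0x1D465  (2 entries read)
#1 VA=0x61A465 (r,kernel):
  TLB hit vpn=0x61A → PA=0x1D465
#2 VA=0x61A465 (r,kernel):
  TLB hit vpn=0x61A → PA=0x1D465

Entries read for #0: 2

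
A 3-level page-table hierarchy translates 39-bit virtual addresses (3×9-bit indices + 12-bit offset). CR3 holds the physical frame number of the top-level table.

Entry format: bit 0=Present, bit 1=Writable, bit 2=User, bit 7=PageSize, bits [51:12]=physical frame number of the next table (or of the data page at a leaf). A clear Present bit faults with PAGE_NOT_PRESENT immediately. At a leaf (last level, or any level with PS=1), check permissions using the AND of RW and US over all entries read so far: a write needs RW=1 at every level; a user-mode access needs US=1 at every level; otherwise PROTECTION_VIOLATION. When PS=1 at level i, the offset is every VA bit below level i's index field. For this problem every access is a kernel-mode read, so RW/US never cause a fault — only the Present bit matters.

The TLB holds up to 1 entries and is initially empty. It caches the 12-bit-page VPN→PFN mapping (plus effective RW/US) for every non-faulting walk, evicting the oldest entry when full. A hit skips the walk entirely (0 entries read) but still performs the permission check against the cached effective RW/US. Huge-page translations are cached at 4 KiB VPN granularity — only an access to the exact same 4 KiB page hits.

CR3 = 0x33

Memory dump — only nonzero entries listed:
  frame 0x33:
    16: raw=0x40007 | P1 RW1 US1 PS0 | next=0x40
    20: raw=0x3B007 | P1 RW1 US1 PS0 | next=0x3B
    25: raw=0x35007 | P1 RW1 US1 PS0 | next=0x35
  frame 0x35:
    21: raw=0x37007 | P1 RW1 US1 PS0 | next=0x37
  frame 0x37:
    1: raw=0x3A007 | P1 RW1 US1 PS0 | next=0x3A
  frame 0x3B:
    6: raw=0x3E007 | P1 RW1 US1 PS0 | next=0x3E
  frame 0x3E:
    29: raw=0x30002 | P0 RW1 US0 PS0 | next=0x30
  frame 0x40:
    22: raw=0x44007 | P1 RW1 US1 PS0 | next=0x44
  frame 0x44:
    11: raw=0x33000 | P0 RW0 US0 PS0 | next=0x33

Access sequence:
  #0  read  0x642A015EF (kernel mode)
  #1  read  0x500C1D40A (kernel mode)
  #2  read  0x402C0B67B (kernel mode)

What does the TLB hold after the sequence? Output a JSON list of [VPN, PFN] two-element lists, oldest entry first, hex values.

Per-access translation:
#0 VA=0x642A015EF (r,kernel):
  L0: frame=0x33 idx=25 entry=0x35007 [P=1 RW=1 US=1 PS=0]
  L1: frame=0x35 idx=21 entry=0x37007 [P=1 RW=1 US=1 PS=0]
  L2: frame=0x37 idx=1 entry=0x3A007 [P=1 RW=1 US=1 PS=0]
  ✓ 0x3A5EF  — 3 lookups
#1 VA=0x500C1D40A (r,kernel):
  L0: frame=0x33 idx=20 entry=0x3B007 [P=1 RW=1 US=1 PS=0]
  L1: frame=0x3B idx=6 entry=0x3E007 [P=1 RW=1 US=1 PS=0]
  L2: frame=0x3E idx=29 entry=0x30002 [P=0 RW=1 US=0 PS=0]
  ⇒ fault: PAGE_NOT_PRESENT  — 3 lookups
#2 VA=0x402C0B67B (r,kernel):
  L0: frame=0x33 idx=16 entry=0x40007 [P=1 RW=1 US=1 PS=0]
  L1: frame=0x40 idx=22 entry=0x44007 [P=1 RW=1 US=1 PS=0]
  L2: frame=0x44 idx=11 entry=0x33000 [P=0 RW=0 US=0 PS=0]
  ⇒ fault: PAGE_NOT_PRESENT  — 3 lookups

TLB: [["0x642A01", "0x3A"]]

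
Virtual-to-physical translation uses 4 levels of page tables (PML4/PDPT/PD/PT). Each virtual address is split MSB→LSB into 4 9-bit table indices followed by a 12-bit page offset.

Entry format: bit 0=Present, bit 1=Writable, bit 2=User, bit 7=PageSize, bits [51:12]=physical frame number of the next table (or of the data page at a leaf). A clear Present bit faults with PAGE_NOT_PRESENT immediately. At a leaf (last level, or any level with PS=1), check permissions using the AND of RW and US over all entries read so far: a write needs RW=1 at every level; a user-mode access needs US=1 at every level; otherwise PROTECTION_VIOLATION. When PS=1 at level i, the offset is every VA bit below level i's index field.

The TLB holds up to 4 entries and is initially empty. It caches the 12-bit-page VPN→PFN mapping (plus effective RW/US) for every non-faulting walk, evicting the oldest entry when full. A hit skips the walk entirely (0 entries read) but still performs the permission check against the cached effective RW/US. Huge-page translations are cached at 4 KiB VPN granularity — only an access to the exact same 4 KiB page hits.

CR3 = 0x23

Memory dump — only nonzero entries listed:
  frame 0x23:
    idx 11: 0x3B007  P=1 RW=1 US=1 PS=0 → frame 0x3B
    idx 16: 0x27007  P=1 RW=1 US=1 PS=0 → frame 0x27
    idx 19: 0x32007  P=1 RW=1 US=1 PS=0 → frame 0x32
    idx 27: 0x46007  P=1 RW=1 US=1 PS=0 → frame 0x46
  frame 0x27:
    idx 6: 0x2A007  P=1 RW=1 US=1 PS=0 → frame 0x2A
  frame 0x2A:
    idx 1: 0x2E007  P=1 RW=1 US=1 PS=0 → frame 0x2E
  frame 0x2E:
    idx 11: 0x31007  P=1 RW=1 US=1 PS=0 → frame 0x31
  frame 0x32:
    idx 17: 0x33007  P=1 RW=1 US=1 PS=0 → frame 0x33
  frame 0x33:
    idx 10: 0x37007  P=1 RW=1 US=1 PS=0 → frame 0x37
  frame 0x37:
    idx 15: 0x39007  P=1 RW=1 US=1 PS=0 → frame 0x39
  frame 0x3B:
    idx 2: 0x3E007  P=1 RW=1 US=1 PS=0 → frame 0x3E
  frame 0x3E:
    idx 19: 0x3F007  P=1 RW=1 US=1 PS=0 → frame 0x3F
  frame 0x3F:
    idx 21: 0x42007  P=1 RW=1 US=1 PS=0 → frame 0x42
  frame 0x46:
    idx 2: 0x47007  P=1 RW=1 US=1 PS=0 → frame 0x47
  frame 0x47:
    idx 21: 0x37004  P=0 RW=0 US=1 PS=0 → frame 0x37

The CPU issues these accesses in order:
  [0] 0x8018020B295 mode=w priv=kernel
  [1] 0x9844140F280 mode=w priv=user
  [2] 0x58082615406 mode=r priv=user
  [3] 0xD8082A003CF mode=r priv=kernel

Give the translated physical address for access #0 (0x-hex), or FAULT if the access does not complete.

Walk each access:
#0 VA=0x8018020B295 (w,kernel):
  [0] read 0x23 idx=16: raw=0x27007 flags P=1 W=1 U=1 S=0
  [1] read 0x27 idx=6: raw=0x2A007 flags P=1 W=1 U=1 S=0
  [2] read 0x2A idx=1: raw=0x2E007 flags P=1 W=1 U=1 S=0
  [3] read 0x2E idx=11: raw=0x31007 flags P=1 W=1 U=1 S=0
  ⇒ phys 0x31295  [4 reads]
#1 VA=0x9844140F280 (w,user):
  [0] read 0x23 idx=19: raw=0x32007 flags P=1 W=1 U=1 S=0
  [1] read 0x32 idx=17: raw=0x33007 flags P=1 W=1 U=1 S=0
  [2] read 0x33 idx=10: raw=0x37007 flags P=1 W=1 U=1 S=0
  [3] read 0x37 idx=15: raw=0x39007 flags P=1 W=1 U=1 S=0
  ⇒ phys 0x39280  [4 reads]
#2 VA=0x58082615406 (r,user):
  [0] read 0x23 idx=11: raw=0x3B007 flags P=1 W=1 U=1 S=0
  [1] read 0x3B idx=2: raw=0x3E007 flags P=1 W=1 U=1 S=0
  [2] read 0x3E idx=19: raw=0x3F007 flags P=1 W=1 U=1 S=0
  [3] read 0x3F idx=21: raw=0x42007 flags P=1 W=1 U=1 S=0
  ⇒ phys 0x42406  [4 reads]
#3 VA=0xD8082A003CF (r,kernel):
  [0] read 0x23 idx=27: raw=0x46007 flags P=1 W=1 U=1 S=0
  [1] read 0x46 idx=2: raw=0x47007 flags P=1 W=1 U=1 S=0
  [2] read 0x47 idx=21: raw=0x37004 flags P=0 W=0 U=1 S=0
  ⇒ fault: PAGE_NOT_PRESENT  — 3 lookups

Access #0 PA: 0x31295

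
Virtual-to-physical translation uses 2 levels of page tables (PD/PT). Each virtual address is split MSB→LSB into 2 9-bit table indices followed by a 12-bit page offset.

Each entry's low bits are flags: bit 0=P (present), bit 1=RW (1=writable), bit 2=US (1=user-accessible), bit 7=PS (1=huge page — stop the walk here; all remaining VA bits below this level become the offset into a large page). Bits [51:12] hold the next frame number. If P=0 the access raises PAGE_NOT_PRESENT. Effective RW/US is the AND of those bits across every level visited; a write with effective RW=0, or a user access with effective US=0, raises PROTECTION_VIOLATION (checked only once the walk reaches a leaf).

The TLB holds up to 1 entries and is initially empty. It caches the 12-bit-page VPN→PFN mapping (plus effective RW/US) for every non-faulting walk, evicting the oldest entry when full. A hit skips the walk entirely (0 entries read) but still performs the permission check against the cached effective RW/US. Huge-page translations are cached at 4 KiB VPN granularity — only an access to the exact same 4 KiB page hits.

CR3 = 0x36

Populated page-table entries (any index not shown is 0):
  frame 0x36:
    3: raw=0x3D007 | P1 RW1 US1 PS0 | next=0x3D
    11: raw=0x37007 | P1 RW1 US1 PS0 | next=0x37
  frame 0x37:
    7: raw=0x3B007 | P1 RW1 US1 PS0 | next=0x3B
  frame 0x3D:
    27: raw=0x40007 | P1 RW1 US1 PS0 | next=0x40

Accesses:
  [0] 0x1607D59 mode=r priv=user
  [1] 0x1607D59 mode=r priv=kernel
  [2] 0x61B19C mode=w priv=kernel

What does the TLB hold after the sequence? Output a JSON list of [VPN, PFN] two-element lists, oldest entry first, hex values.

Per-access translation:
#0 VA=0x1607D59 (r,user):
  [0] read 0x36 idx=11: raw=0x37007 flags P=1 W=1 U=1 S=0
  [1] read 0x37 idx=7: raw=0x3B007 flags P=1 W=1 U=1 S=0
  ⇒ phys 0x3BD59  [2 reads]
#1 VA=0x1607D59 (r,kernel):
  TLB hit vpn=0x1607 → PA=0x3BD59
#2 VA=0x61B19C (w,kernel):
  [0] read 0x36 idx=3: raw=0x3D007 flags P=1 W=1 U=1 S=0
  [1] read 0x3D idx=27: raw=0x40007 flags P=1 W=1 U=1 S=0
  ⇒ phys 0x4019C  [2 reads]

TLB: [["0x61B", "0x40"]]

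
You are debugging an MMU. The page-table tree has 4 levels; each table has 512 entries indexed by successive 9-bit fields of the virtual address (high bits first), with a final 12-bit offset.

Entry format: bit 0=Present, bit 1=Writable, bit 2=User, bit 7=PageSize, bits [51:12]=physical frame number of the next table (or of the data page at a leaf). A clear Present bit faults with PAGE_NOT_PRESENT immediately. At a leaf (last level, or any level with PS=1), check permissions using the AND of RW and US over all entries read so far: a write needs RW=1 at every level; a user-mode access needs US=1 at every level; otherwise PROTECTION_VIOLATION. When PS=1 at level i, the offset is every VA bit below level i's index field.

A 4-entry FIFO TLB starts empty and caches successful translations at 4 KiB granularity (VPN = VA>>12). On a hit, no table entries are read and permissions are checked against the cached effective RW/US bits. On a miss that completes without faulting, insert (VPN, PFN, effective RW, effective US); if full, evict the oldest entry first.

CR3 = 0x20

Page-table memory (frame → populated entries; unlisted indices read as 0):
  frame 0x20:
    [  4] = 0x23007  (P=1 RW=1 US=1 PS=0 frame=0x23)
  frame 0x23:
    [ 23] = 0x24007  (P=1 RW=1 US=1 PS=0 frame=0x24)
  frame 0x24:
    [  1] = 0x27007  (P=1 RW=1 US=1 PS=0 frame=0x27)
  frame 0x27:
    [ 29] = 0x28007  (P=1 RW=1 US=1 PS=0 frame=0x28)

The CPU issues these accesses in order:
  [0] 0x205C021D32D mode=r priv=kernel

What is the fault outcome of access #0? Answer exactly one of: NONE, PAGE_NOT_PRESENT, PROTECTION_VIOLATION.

Per-access translation:
#0 VA=0x205C021D32D (r,kernel):
  lvl0: tbl 0x20, slot 4 ⇒ 0x23007 (P1/RW1/US1/PS0)
  lvl1: tbl 0x23, slot 23 ⇒ 0x24007 (P1/RW1/US1/PS0)
  lvl2: tbl 0x24, slot 1 ⇒ 0x27007 (P1/RW1/US1/PS0)
  lvl3: tbl 0x27, slot 29 ⇒ 0x28007 (P1/RW1/US1/PS0)
  ⇒ phys 0x2832D  [4 reads]

Access #0 fault: NONE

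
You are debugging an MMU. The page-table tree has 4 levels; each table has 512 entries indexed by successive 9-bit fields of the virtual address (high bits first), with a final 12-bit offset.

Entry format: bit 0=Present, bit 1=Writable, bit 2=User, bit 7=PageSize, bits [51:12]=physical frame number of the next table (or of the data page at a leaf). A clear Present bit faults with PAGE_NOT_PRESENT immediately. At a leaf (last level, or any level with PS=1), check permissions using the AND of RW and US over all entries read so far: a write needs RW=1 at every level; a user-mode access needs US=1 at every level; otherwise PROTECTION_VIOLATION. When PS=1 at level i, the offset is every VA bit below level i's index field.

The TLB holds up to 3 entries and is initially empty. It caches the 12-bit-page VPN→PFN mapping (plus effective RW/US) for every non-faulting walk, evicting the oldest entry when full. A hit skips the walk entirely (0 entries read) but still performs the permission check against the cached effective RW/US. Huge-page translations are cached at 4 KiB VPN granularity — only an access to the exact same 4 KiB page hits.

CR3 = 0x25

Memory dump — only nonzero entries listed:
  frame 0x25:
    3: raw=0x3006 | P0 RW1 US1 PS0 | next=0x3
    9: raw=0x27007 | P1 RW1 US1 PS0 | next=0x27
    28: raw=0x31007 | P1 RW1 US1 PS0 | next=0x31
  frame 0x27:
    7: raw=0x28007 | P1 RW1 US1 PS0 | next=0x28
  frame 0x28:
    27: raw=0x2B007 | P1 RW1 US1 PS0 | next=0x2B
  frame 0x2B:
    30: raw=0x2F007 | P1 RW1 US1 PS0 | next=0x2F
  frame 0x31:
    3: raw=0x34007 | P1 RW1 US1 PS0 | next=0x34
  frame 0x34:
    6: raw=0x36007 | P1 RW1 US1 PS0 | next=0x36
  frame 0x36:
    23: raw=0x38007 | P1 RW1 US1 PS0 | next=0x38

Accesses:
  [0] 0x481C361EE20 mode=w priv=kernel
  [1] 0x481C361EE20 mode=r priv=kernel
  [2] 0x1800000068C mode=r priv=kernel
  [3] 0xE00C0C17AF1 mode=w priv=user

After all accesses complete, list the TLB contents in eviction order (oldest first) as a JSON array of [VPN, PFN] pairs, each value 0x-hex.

Trace:
#0 VA=0x481C361EE20 (w,kernel):
  lvl0: tbl 0x25, slot 9 ⇒ 0x27007 (P1/RW1/US1/PS0)
  lvl1: tbl 0x27, slot 7 ⇒ 0x28007 (P1/RW1/US1/PS0)
  lvl2: tbl 0x28, slot 27 ⇒ 0x2B007 (P1/RW1/US1/PS0)
  lvl3: tbl 0x2B, slot 30 ⇒ 0x2F007 (P1/RW1/US1/PS0)
  ⇒ phys 0x2FE20  [4 reads]
#1 VA=0x481C361EE20 (r,kernel):
  TLB hit vpn=0x481C361E → PA=0x2FE20
#2 VA=0x1800000068C (r,kernel):
  lvl0: tbl 0x25, slot 3 ⇒ 0x3006 (P0/RW1/US1/PS0)
  → PAGE_NOT_PRESENT  (1 entries read)
#3 VA=0xE00C0C17AF1 (w,user):
  lvl0: tbl 0x25, slot 28 ⇒ 0x31007 (P1/RW1/US1/PS0)
  lvl1: tbl 0x31, slot 3 ⇒ 0x34007 (P1/RW1/US1/PS0)
  lvl2: tbl 0x34, slot 6 ⇒ 0x36007 (P1/RW1/US1/PS0)
  lvl3: tbl 0x36, slot 23 ⇒ 0x38007 (P1/RW1/US1/PS0)
  ⇒ phys 0x38AF1  [4 reads]

TLB: [["0x481C361E", "0x2F"], ["0xE00C0C17", "0x38"]]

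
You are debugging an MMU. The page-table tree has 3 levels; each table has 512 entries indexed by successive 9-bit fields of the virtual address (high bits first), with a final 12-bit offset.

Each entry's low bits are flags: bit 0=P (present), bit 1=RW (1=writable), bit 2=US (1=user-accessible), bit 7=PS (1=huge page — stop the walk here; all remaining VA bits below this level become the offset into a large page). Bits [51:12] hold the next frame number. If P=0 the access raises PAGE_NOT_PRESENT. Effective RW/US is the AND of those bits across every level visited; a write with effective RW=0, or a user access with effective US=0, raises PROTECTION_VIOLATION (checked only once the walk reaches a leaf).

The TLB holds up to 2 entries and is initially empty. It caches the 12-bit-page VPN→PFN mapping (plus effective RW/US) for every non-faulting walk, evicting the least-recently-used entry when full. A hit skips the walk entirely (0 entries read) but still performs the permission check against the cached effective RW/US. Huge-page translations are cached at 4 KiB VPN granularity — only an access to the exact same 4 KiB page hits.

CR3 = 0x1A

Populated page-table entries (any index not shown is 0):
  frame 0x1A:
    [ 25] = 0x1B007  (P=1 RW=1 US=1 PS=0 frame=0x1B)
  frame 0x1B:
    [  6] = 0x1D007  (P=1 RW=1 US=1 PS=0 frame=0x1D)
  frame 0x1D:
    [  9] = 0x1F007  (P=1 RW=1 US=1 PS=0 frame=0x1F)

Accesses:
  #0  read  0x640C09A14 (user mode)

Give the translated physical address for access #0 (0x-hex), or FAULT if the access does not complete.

Walk each access:
#0 VA=0x640C09A14 (r,user):
  [0] read 0x1A idx=25: raw=0x1B007 flags P=1 W=1 U=1 S=0
  [1] read 0x1B idx=6: raw=0x1D007 flags P=1 W=1 U=1 S=0
  [2] read 0x1D idx=9: raw=0x1F007 flags P=1 W=1 U=1 S=0
  ⇒ phys 0x1FA14  [3 reads]

Access #0 PA: 0x1FA14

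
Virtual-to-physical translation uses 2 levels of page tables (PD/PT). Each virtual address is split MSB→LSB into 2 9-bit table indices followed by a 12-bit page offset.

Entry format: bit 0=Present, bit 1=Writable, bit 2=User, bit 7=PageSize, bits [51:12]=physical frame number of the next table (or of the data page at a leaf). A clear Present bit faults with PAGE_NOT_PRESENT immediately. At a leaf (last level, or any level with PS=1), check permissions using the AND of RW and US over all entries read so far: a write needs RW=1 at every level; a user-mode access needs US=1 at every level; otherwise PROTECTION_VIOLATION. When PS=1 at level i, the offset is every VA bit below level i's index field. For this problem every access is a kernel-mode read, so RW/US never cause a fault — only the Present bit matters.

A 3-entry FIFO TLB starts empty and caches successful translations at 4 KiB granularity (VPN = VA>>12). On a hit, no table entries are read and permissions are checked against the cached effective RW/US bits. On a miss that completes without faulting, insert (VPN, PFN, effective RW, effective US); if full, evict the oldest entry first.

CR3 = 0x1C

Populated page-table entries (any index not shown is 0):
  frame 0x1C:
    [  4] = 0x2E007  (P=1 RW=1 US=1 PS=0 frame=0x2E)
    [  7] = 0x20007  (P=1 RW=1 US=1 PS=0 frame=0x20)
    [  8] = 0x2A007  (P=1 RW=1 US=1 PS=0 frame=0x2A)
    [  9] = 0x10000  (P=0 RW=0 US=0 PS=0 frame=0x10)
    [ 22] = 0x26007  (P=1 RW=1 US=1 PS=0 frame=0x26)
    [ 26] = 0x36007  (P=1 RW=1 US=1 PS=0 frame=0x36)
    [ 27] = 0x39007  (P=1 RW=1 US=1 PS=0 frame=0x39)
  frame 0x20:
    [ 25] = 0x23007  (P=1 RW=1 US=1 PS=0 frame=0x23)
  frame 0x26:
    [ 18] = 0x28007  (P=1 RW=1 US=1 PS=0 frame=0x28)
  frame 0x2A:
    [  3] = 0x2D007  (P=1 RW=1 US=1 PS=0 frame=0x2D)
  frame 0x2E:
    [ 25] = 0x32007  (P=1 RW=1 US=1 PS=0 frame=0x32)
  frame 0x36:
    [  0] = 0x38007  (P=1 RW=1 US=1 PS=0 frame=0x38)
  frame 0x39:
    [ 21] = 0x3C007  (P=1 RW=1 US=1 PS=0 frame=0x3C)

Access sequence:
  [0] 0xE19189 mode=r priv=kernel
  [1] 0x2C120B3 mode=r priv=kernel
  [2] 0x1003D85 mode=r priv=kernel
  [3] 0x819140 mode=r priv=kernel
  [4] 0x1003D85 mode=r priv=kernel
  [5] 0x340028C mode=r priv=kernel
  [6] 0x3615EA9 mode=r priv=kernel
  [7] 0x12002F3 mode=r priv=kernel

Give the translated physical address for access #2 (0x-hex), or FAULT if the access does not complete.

Per-access translation:
#0 VA=0xE19189 (r,kernel):
  L0: frame=0x1C idx=7 entry=0x20007 [P=1 RW=1 US=1 PS=0]
  L1: frame=0x20 idx=25 entry=0x23007 [P=1 RW=1 US=1 PS=0]
  → PA=0x23189  (2 entries read)
#1 VA=0x2C120B3 (r,kernel):
  L0: frame=0x1C idx=22 entry=0x26007 [P=1 RW=1 US=1 PS=0]
  L1: frame=0x26 idx=18 entry=0x28007 [P=1 RW=1 US=1 PS=0]
  → PA=0x280B3  (2 entries read)
#2 VA=0x1003D85 (r,kernel):
  L0: frame=0x1C idx=8 entry=0x2A007 [P=1 RW=1 US=1 PS=0]
  L1: frame=0x2A idx=3 entry=0x2D007 [P=1 RW=1 US=1 PS=0]
  → PA=0x2DD85  (2 entries read)
#3 VA=0x819140 (r,kernel):
  L0: frame=0x1C idx=4 entry=0x2E007 [P=1 RW=1 US=1 PS=0]
  L1: frame=0x2E idx=25 entry=0x32007 [P=1 RW=1 US=1 PS=0]
  → PA=0x32140  (2 entries read)
#4 VA=0x1003D85 (r,kernel):
  TLB hit vpn=0x1003 → PA=0x2DD85
#5 VA=0x340028C (r,kernel):
  L0: frame=0x1C idx=26 entry=0x36007 [P=1 RW=1 US=1 PS=0]
  L1: frame=0x36 idx=0 entry=0x38007 [P=1 RW=1 US=1 PS=0]
  → PA=0x3828C  (2 entries read)
#6 VA=0x3615EA9 (r,kernel):
  L0: frame=0x1C idx=27 entry=0x39007 [P=1 RW=1 US=1 PS=0]
  L1: frame=0x39 idx=21 entry=0x3C007 [P=1 RW=1 US=1 PS=0]
  → PA=0x3CEA9  (2 entries read)
#7 VA=0x12002F3 (r,kernel):
  L0: frame=0x1C idx=9 entry=0x10000 [P=0 RW=0 US=0 PS=0]
  ⇒ fault: PAGE_NOT_PRESENT  — 1 lookups

Access #2 PA: 0x2DD85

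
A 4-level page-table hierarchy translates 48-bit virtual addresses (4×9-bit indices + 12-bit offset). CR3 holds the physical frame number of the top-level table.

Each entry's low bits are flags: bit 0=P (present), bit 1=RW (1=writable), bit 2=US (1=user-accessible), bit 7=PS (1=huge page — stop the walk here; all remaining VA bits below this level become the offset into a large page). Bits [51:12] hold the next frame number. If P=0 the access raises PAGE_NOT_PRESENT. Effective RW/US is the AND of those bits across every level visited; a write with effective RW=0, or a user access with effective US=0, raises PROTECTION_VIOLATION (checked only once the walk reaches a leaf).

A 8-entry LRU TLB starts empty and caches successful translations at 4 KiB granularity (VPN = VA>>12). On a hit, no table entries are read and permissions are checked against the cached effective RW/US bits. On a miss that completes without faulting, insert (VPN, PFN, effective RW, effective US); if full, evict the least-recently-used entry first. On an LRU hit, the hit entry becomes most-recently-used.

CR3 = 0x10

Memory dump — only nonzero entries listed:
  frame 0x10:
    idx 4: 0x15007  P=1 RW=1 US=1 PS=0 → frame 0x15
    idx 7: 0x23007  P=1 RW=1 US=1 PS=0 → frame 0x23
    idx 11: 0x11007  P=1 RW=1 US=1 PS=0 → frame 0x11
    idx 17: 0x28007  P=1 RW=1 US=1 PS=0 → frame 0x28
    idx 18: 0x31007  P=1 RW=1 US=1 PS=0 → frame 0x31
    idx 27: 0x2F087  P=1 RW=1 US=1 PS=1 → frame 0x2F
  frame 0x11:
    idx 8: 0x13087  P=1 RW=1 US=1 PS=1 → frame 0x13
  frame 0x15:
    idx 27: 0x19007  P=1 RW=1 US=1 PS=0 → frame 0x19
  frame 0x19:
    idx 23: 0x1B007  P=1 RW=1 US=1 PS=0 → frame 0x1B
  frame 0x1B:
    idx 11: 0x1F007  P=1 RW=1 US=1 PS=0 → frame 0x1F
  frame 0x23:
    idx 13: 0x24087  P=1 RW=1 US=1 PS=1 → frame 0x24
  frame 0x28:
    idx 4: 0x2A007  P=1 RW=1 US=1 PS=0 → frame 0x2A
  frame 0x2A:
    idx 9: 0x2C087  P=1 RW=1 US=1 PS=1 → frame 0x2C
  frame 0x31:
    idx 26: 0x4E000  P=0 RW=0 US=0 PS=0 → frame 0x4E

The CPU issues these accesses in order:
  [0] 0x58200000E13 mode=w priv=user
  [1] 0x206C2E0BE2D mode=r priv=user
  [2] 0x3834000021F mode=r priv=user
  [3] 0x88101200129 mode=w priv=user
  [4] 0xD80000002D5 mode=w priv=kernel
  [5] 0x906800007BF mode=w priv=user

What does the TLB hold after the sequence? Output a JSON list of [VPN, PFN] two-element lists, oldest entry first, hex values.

Walk each access:
#0 VA=0x58200000E13 (w,user):
  [0] read 0x10 idx=11: raw=0x11007 flags P=1 W=1 U=1 S=0
  [1] read 0x11 idx=8: raw=0x13087 flags P=1 W=1 U=1 S=1
  → PA=0x13E13 (huge @L1)  (2 entries read)
#1 VA=0x206C2E0BE2D (r,user):
  [0] read 0x10 idx=4: raw=0x15007 flags P=1 W=1 U=1 S=0
  [1] read 0x15 idx=27: raw=0x19007 flags P=1 W=1 U=1 S=0
  [2] read 0x19 idx=23: raw=0x1B007 flags P=1 W=1 U=1 S=0
  [3] read 0x1B idx=11: raw=0x1F007 flags P=1 W=1 U=1 S=0
  → PA=0x1FE2D  (4 entries read)
#2 VA=0x3834000021F (r,user):
  [0] read 0x10 idx=7: raw=0x23007 flags P=1 W=1 U=1 S=0
  [1] read 0x23 idx=13: raw=0x24087 flags P=1 W=1 U=1 S=1
  → PA=0x2421F (huge @L1)  (2 entries read)
#3 VA=0x88101200129 (w,user):
  [0] read 0x10 idx=17: raw=0x28007 flags P=1 W=1 U=1 S=0
  [1] read 0x28 idx=4: raw=0x2A007 flags P=1 W=1 U=1 S=0
  [2] read 0x2A idx=9: raw=0x2C087 flags P=1 W=1 U=1 S=1
  → PA=0x2C129 (huge @L2)  (3 entries read)
#4 VA=0xD80000002D5 (w,kernel):
  [0] read 0x10 idx=27: raw=0x2F087 flags P=1 W=1 U=1 S=1
  → PA=0x2F2D5 (huge @L0)  (1 entries read)
#5 VA=0x906800007BF (w,user):
  [0] read 0x10 idx=18: raw=0x31007 flags P=1 W=1 U=1 S=0
  [1] read 0x31 idx=26: raw=0x4E000 flags P=0 W=0 U=0 S=0
  ⇒ fault: PAGE_NOT_PRESENT  — 2 lookups

TLB: [["0x58200000", "0x13"], ["0x206C2E0B", "0x1F"], ["0x38340000", "0x24"], ["0x88101200", "0x2C"], ["0xD8000000", "0x2F"]]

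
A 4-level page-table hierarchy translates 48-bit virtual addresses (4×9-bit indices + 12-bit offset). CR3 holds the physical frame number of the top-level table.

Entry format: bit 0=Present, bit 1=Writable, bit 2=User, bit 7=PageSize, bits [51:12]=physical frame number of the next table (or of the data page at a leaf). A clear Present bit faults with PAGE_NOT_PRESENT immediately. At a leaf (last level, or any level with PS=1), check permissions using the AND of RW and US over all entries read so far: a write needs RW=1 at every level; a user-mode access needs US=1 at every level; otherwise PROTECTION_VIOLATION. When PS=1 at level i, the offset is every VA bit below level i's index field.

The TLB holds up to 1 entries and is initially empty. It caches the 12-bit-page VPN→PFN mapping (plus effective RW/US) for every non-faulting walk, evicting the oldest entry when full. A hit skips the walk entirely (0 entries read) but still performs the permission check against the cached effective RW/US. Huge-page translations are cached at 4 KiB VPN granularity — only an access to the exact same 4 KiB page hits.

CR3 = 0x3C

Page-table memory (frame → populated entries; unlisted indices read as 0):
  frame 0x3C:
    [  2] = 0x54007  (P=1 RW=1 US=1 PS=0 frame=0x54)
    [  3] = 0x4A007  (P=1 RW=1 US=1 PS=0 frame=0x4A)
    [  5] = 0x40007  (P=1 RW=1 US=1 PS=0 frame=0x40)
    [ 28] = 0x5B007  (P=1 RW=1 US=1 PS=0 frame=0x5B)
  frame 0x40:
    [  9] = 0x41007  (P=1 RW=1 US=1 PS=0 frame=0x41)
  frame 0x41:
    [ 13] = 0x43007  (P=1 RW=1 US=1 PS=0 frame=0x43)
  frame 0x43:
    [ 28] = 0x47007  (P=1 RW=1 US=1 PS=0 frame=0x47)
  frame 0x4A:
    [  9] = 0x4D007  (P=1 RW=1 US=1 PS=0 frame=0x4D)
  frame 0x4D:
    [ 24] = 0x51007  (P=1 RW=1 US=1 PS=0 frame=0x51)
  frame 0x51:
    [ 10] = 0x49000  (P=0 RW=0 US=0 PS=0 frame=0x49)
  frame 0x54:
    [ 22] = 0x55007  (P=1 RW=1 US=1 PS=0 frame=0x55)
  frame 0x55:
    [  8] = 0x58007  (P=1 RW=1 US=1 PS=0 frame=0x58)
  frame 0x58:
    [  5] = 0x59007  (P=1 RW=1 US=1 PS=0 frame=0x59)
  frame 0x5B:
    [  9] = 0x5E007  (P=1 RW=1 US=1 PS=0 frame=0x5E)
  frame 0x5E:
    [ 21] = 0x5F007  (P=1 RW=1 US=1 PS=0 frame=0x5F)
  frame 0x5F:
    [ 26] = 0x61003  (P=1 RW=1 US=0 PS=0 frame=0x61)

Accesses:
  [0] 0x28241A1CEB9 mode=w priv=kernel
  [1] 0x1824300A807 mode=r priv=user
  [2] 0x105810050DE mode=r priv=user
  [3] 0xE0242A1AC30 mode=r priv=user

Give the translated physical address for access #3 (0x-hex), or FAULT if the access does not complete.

Trace:
#0 VA=0x28241A1CEB9 (w,kernel):
  [0] read 0x3C idx=5: raw=0x40007 flags P=1 W=1 U=1 S=0
  [1] read 0x40 idx=9: raw=0x41007 flags P=1 W=1 U=1 S=0
  [2] read 0x41 idx=13: raw=0x43007 flags P=1 W=1 U=1 S=0
  [3] read 0x43 idx=28: raw=0x47007 flags P=1 W=1 U=1 S=0
  → PA=0x47EB9  (4 entries read)
#1 VA=0x1824300A807 (r,user):
  [0] read 0x3C idx=3: raw=0x4A007 flags P=1 W=1 U=1 S=0
  [1] read 0x4A idx=9: raw=0x4D007 flags P=1 W=1 U=1 S=0
  [2] read 0x4D idx=24: raw=0x51007 flags P=1 W=1 U=1 S=0
  [3] read 0x51 idx=10: raw=0x49000 flags P=0 W=0 U=0 S=0
  ⇒ fault: PAGE_NOT_PRESENT  — 4 lookups
#2 VA=0x105810050DE (r,user):
  [0] read 0x3C idx=2: raw=0x54007 flags P=1 W=1 U=1 S=0
  [1] read 0x54 idx=22: raw=0x55007 flags P=1 W=1 U=1 S=0
  [2] read 0x55 idx=8: raw=0x58007 flags P=1 W=1 U=1 S=0
  [3] read 0x58 idx=5: raw=0x59007 flags P=1 W=1 U=1 S=0
  → PA=0x590DE  (4 entries read)
#3 VA=0xE0242A1AC30 (r,user):
  [0] read 0x3C idx=28: raw=0x5B007 flags P=1 W=1 U=1 S=0
  [1] read 0x5B idx=9: raw=0x5E007 flags P=1 W=1 U=1 S=0
  [2] read 0x5E idx=21: raw=0x5F007 flags P=1 W=1 U=1 S=0
  [3] read 0x5F idx=26: raw=0x61003 flags P=1 W=1 U=0 S=0
  ⇒ fault: PROTECTION_VIOLATION  — 4 lookups

Access #3 PA: FAULT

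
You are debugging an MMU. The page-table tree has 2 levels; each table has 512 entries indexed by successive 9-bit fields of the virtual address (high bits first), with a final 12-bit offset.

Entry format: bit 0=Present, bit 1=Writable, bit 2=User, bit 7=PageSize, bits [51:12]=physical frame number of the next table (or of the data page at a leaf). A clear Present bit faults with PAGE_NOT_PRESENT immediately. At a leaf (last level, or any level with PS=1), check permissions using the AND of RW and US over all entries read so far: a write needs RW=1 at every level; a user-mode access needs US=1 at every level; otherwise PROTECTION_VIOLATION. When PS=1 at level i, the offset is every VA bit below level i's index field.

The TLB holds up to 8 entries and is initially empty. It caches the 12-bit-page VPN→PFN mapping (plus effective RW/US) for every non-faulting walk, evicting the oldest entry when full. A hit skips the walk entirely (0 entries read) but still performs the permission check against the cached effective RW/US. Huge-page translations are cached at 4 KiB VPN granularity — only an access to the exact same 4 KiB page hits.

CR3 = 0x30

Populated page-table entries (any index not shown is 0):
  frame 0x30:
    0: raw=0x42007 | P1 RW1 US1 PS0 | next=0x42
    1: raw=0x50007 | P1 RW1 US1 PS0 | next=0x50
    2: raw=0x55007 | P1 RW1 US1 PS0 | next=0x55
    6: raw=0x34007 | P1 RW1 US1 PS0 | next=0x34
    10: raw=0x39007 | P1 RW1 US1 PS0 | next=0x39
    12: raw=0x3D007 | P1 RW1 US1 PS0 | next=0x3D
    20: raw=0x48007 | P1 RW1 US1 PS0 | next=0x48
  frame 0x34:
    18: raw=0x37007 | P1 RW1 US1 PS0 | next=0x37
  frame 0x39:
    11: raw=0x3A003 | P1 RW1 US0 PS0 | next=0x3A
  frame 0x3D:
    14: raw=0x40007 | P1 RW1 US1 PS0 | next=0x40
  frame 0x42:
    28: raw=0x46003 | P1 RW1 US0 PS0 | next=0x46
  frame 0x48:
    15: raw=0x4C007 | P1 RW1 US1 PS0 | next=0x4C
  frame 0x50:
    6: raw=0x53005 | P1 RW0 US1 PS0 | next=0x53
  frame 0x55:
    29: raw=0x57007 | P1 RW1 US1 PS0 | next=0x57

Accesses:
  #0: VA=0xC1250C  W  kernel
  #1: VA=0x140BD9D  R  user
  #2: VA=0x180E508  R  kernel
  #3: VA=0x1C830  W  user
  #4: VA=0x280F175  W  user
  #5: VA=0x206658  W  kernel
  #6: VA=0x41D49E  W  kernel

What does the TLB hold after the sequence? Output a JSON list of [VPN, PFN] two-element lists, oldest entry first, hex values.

Walk each access:
#0 VA=0xC1250C (w,kernel):
  lvl0: tbl 0x30, slot 6 ⇒ 0x34007 (P1/RW1/US1/PS0)
  lvl1: tbl 0x34, slot 18 ⇒ 0x37007 (P1/RW1/US1/PS0)
  ⇒ phys 0x3750C  [2 reads]
#1 VA=0x140BD9D (r,user):
  lvl0: tbl 0x30, slot 10 ⇒ 0x39007 (P1/RW1/US1/PS0)
  lvl1: tbl 0x39, slot 11 ⇒ 0x3A003 (P1/RW1/US0/PS0)
  ✗ PROTECTION_VIOLATION  [2 reads]
#2 VA=0x180E508 (r,kernel):
  lvl0: tbl 0x30, slot 12 ⇒ 0x3D007 (P1/RW1/US1/PS0)
  lvl1: tbl 0x3D, slot 14 ⇒ 0x40007 (P1/RW1/US1/PS0)
  ⇒ phys 0x40508  [2 reads]
#3 VA=0x1C830 (w,user):
  lvl0: tbl 0x30, slot 0 ⇒ 0x42007 (P1/RW1/US1/PS0)
  lvl1: tbl 0x42, slot 28 ⇒ 0x46003 (P1/RW1/US0/PS0)
  ✗ PROTECTION_VIOLATION  [2 reads]
#4 VA=0x280F175 (w,user):
  lvl0: tbl 0x30, slot 20 ⇒ 0x48007 (P1/RW1/US1/PS0)
  lvl1: tbl 0x48, slot 15 ⇒ 0x4C007 (P1/RW1/US1/PS0)
  ⇒ phys 0x4C175  [2 reads]
#5 VA=0x206658 (w,kernel):
  lvl0: tbl 0x30, slot 1 ⇒ 0x50007 (P1/RW1/US1/PS0)
  lvl1: tbl 0x50, slot 6 ⇒ 0x53005 (P1/RW0/US1/PS0)
  ✗ PROTECTION_VIOLATION  [2 reads]
#6 VA=0x41D49E (w,kernel):
  lvl0: tbl 0x30, slot 2 ⇒ 0x55007 (P1/RW1/US1/PS0)
  lvl1: tbl 0x55, slot 29 ⇒ 0x57007 (P1/RW1/US1/PS0)
  ⇒ phys 0x5749E  [2 reads]

TLB: [["0xC12", "0x37"], ["0x180E", "0x40"], ["0x280F", "0x4C"], ["0x41D", "0x57"]]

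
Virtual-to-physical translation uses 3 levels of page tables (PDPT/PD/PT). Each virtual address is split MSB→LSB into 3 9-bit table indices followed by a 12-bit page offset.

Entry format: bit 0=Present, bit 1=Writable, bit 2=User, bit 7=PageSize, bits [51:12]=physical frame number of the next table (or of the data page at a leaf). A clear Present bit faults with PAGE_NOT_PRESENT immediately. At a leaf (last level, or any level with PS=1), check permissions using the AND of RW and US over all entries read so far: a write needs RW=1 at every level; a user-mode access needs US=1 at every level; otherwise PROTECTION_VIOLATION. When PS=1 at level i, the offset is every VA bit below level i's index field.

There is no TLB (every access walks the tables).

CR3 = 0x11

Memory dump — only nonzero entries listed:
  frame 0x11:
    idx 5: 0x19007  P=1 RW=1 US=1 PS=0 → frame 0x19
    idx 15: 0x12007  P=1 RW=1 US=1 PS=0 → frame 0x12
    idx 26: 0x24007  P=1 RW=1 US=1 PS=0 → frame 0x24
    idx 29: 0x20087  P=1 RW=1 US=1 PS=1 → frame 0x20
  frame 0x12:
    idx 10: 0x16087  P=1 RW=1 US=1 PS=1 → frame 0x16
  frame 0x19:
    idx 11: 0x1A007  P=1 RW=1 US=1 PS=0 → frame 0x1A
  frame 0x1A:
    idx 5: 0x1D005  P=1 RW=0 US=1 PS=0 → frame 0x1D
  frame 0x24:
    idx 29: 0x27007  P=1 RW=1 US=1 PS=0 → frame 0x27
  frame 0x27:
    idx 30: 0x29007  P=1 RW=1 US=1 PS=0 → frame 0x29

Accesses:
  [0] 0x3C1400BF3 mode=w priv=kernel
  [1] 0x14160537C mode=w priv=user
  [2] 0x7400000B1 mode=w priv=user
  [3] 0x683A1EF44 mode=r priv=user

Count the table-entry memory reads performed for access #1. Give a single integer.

Trace:
#0 VA=0x3C1400BF3 (w,kernel):
  L0 @0x11[15] → 0x12007  P=1,RW=1,US=1,PS=0
  L1 @0x12[10] → 0x16087  P=1,RW=1,US=1,PS=1
  ⇒ phys 0x16BF3 (huge @L1)  [2 reads]
#1 VA=0x14160537C (w,user):
  L0 @0x11[5] → 0x19007  P=1,RW=1,US=1,PS=0
  L1 @0x19[11] → 0x1A007  P=1,RW=1,US=1,PS=0
  L2 @0x1A[5] → 0x1D005  P=1,RW=0,US=1,PS=0
  → PROTECTION_VIOLATION  (3 entries read)
#2 VA=0x7400000B1 (w,user):
  L0 @0x11[29] → 0x20087  P=1,RW=1,US=1,PS=1
  ⇒ phys 0x200B1 (huge @L0)  [1 reads]
#3 VA=0x683A1EF44 (r,user):
  L0 @0x11[26] → 0x24007  P=1,RW=1,US=1,PS=0
  L1 @0x24[29] → 0x27007  P=1,RW=1,US=1,PS=0
  L2 @0x27[30] → 0x29007  P=1,RW=1,US=1,PS=0
  ⇒ phys 0x29F44  [3 reads]

Entries read for #1: 3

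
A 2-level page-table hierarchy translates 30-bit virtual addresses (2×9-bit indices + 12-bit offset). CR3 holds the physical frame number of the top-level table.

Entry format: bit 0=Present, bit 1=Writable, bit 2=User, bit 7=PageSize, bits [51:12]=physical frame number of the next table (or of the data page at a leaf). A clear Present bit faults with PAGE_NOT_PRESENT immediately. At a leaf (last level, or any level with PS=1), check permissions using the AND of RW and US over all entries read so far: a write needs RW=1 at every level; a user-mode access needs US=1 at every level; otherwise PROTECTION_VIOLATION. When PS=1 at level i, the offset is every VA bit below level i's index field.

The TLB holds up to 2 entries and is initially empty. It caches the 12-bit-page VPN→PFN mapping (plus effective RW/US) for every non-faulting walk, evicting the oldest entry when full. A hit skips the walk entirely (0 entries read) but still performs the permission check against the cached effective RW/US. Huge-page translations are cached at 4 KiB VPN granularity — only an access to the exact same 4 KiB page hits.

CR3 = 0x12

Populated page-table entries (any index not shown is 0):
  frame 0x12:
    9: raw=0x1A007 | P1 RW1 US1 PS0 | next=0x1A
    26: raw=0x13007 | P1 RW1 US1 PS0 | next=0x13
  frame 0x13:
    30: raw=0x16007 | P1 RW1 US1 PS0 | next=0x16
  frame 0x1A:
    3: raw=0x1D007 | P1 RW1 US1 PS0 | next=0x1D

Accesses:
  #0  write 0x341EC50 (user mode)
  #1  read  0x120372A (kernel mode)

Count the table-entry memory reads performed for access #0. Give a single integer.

Trace:
#0 VA=0x341EC50 (w,user):
  L0 @0x12[26] → 0x13007  P=1,RW=1,US=1,PS=0
  L1 @0x13[30] → 0x16007  P=1,RW=1,US=1,PS=0
  ⇒ phys 0x16C50  [2 reads]
#1 VA=0x120372A (r,kernel):
  L0 @0x12[9] → 0x1A007  P=1,RW=1,US=1,PS=0
  L1 @0x1A[3] → 0x1D007  P=1,RW=1,US=1,PS=0
  ⇒ phys 0x1D72A  [2 reads]

Entries read for #0: 2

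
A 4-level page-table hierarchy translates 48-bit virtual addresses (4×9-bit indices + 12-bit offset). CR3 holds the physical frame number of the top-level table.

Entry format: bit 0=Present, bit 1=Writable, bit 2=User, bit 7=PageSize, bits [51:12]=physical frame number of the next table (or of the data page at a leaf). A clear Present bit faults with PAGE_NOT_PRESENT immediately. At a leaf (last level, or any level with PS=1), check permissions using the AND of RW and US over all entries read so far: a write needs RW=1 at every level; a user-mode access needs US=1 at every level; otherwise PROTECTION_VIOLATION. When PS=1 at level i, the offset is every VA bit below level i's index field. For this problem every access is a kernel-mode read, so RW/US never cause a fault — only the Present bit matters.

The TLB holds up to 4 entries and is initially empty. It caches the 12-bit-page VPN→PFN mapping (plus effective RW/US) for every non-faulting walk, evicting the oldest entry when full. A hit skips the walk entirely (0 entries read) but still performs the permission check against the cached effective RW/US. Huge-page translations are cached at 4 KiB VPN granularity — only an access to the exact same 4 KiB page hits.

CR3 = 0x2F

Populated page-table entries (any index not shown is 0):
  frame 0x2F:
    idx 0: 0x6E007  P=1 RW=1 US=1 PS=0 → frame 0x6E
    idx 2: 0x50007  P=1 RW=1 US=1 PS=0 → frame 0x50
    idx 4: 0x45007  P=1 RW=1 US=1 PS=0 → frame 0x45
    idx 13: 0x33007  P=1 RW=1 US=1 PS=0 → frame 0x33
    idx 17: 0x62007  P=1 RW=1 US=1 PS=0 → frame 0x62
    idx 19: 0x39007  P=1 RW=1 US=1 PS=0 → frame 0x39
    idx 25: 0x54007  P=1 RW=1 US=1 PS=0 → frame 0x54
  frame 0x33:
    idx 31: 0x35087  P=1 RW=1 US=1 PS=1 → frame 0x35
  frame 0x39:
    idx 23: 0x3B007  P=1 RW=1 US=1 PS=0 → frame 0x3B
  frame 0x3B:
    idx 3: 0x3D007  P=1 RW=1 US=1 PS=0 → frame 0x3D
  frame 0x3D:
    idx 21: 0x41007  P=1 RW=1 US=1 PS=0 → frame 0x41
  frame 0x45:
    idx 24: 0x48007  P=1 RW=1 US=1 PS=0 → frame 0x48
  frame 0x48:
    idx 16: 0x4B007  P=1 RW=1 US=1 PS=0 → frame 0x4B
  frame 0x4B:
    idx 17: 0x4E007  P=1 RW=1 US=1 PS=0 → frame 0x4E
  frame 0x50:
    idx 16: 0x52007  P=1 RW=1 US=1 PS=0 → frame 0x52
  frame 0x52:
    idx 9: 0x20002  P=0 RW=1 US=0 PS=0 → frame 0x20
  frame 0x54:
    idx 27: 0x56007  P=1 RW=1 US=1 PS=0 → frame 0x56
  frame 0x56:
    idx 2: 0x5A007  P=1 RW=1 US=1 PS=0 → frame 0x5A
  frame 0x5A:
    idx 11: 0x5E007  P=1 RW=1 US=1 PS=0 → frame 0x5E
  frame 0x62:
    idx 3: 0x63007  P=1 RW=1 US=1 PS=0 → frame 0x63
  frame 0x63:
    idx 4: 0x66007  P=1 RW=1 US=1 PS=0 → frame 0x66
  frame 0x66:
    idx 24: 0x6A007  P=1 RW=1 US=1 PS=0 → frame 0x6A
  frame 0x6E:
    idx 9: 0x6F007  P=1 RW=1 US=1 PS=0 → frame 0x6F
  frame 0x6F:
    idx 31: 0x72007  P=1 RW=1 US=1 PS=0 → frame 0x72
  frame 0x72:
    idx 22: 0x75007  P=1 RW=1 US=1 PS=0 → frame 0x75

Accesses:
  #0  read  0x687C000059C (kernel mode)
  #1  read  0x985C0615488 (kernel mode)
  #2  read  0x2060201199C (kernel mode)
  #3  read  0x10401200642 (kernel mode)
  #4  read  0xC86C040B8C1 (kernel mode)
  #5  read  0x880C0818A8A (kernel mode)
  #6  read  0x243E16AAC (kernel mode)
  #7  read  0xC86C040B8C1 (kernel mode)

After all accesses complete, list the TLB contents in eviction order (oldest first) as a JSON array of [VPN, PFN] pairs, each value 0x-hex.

Trace:
#0 VA=0x687C000059C (r,kernel):
  L0 @0x2F[13] → 0x33007  P=1,RW=1,US=1,PS=0
  L1 @0x33[31] → 0x35087  P=1,RW=1,US=1,PS=1
  → PA=0x3559C (huge @L1)  (2 entries read)
#1 VA=0x985C0615488 (r,kernel):
  L0 @0x2F[19] → 0x39007  P=1,RW=1,US=1,PS=0
  L1 @0x39[23] → 0x3B007  P=1,RW=1,US=1,PS=0
  L2 @0x3B[3] → 0x3D007  P=1,RW=1,US=1,PS=0
  L3 @0x3D[21] → 0x41007  P=1,RW=1,US=1,PS=0
  → PA=0x41488  (4 entries read)
#2 VA=0x2060201199C (r,kernel):
  L0 @0x2F[4] → 0x45007  P=1,RW=1,US=1,PS=0
  L1 @0x45[24] → 0x48007  P=1,RW=1,US=1,PS=0
  L2 @0x48[16] → 0x4B007  P=1,RW=1,US=1,PS=0
  L3 @0x4B[17] → 0x4E007  P=1,RW=1,US=1,PS=0
  → PA=0x4E99C  (4 entries read)
#3 VA=0x10401200642 (r,kernel):
  L0 @0x2F[2] → 0x50007  P=1,RW=1,US=1,PS=0
  L1 @0x50[16] → 0x52007  P=1,RW=1,US=1,PS=0
  L2 @0x52[9] → 0x20002  P=0,RW=1,US=0,PS=0
  ✗ PAGE_NOT_PRESENT  [3 reads]
#4 VA=0xC86C040B8C1 (r,kernel):
  L0 @0x2F[25] → 0x54007  P=1,RW=1,US=1,PS=0
  L1 @0x54[27] → 0x56007  P=1,RW=1,US=1,PS=0
  L2 @0x56[2] → 0x5A007  P=1,RW=1,US=1,PS=0
  L3 @0x5A[11] → 0x5E007  P=1,RW=1,US=1,PS=0
  → PA=0x5E8C1  (4 entries read)
#5 VA=0x880C0818A8A (r,kernel):
  L0 @0x2F[17] → 0x62007  P=1,RW=1,US=1,PS=0
  L1 @0x62[3] → 0x63007  P=1,RW=1,US=1,PS=0
  L2 @0x63[4] → 0x66007  P=1,RW=1,US=1,PS=0
  L3 @0x66[24] → 0x6A007  P=1,RW=1,US=1,PS=0
  → PA=0x6AA8A  (4 entries read)
#6 VA=0x243E16AAC (r,kernel):
  L0 @0x2F[0] → 0x6E007  P=1,RW=1,US=1,PS=0
  L1 @0x6E[9] → 0x6F007  P=1,RW=1,US=1,PS=0
  L2 @0x6F[31] → 0x72007  P=1,RW=1,US=1,PS=0
  L3 @0x72[22] → 0x75007  P=1,RW=1,US=1,PS=0
  → PA=0x75AAC  (4 entries read)
#7 VA=0xC86C040B8C1 (r,kernel):
  TLB hit vpn=0xC86C040B → PA=0x5E8C1

TLB: [["0x20602011", "0x4E"], ["0xC86C040B", "0x5E"], ["0x880C0818", "0x6A"], ["0x243E16", "0x75"]]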